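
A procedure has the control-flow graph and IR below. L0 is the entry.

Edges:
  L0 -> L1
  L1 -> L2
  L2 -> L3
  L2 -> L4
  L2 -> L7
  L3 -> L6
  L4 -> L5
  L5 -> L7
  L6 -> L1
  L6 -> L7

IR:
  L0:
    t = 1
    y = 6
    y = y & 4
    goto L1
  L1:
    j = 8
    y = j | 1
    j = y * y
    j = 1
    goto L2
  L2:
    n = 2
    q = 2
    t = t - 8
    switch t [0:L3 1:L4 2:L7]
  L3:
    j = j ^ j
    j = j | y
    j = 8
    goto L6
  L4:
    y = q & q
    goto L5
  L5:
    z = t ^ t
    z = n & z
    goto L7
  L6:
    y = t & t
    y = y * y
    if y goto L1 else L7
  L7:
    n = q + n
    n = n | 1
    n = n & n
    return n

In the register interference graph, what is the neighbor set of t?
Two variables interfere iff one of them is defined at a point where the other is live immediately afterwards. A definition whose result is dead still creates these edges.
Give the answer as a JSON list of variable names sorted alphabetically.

Answer: ["j", "n", "q", "y"]

Analysis:
Block summaries:
  L0: {t,y} / ∅
  L1: {j,y} / ∅
  L2: {n,q,t} / {t}
  L3: {j} / {j,y}
  L4: {y} / {q}
  L5: {z} / {n,t}
  L6: {y} / {t}
  L7: {n} / {n,q}

Liveness:
  L0: in=∅ out={t}
  L1: in={t} out={j,t,y}
  L2: in={j,t,y} out={j,n,q,t,y}
  L3: in={j,n,q,t,y} out={n,q,t}
  L4: in={n,q,t} out={n,q,t}
  L5: in={n,q,t} out={n,q}
  L6: in={n,q,t} out={n,q,t}
  L7: in={n,q} out=∅

Interference:
  j↔{n,q,t,y}
  n↔{j,q,t,y,z}
  q↔{j,n,t,y,z}
  t↔{j,n,q,y}
  y↔{j,n,q,t}
  z↔{n,q}

N(t) = ["j", "n", "q", "y"]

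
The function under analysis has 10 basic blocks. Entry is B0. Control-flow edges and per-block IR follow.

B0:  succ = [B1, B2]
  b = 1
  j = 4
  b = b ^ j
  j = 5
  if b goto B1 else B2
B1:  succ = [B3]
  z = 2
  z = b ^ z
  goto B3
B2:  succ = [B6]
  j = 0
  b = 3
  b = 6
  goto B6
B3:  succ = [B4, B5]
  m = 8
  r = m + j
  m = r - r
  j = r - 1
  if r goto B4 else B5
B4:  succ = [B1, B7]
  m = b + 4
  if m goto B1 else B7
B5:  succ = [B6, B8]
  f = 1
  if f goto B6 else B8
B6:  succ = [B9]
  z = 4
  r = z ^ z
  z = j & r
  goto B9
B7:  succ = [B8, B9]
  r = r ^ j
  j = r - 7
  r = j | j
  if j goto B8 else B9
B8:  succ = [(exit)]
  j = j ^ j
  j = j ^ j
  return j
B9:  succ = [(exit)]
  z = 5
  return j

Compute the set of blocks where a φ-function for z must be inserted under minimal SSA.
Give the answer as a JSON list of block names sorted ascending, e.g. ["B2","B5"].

idom tree: B1←B0 B2←B0 B3←B1 B4←B3 B5←B3 B6←B0 B7←B4 B8←B3 B9←B0
Join-block Dom:
  B1: preds {B0,B4}: {B0} ∩ {B0,B1,B3,B4} = {B0}; idom=B0
  B6: preds {B2,B5}: {B0,B2} ∩ {B0,B1,B3,B5} = {B0}; idom=B0
  B8: preds {B5,B7}: {B0,B1,B3,B5} ∩ {B0,B1,B3,B4,B7} = {B0,B1,B3}; idom=B3
  B9: preds {B6,B7}: {B0,B6} ∩ {B0,B1,B3,B4,B7} = {B0}; idom=B0

DF walk-up:
  B1←B0: walk · to B0
  B1←B4: walk B4→B3→B1 to B0
  B6←B2: walk B2 to B0
  B6←B5: walk B5→B3→B1 to B0
  B8←B5: walk B5 to B3
  B8←B7: walk B7→B4 to B3
  B9←B6: walk B6 to B0
  B9←B7: walk B7→B4→B3→B1 to B0
  B0: DF=∅
  B1: DF={B1,B6,B9}
  B2: DF={B6}
  B3: DF={B1,B6,B9}
  B4: DF={B1,B8,B9}
  B5: DF={B6,B8}
  B6: DF={B9}
  B7: DF={B8,B9}
  B8: DF=∅
  B9: DF=∅

φ for z: defs {B1,B6,B9}
  DF⁺ = {B1,B6,B9}

Answer: ["B1", "B6", "B9"]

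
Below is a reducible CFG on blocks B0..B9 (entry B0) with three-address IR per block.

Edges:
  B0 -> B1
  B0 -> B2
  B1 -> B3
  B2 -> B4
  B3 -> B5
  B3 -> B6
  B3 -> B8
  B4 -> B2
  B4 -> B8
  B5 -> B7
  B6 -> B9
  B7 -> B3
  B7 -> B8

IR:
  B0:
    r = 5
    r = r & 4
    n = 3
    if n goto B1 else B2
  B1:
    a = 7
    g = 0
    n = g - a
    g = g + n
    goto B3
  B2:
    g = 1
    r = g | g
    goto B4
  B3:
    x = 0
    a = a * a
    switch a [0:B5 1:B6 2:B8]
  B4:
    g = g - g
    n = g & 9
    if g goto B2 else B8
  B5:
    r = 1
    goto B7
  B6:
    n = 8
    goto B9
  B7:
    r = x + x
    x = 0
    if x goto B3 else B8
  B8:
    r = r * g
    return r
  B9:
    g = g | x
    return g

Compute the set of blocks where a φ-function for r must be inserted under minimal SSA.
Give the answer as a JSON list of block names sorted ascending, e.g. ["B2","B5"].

Answer: ["B2", "B3", "B8"]

Analysis:
idom tree: B1←B0 B2←B0 B3←B1 B4←B2 B5←B3 B6←B3 B7←B5 B8←B0 B9←B6
Join-block Dom:
  B2: preds {B0,B4}: {B0} ∩ {B0,B2,B4} = {B0}; idom=B0
  B3: preds {B1,B7}: {B0,B1} ∩ {B0,B1,B3,B5,B7} = {B0,B1}; idom=B1
  B8: preds {B3,B4,B7}: {B0,B1,B3} ∩ {B0,B2,B4} ∩ {B0,B1,B3,B5,B7} = {B0}; idom=B0

DF walk-up:
  join B2 pred B0: · stop@B0
  join B2 pred B4: B4→B2 stop@B0
  join B3 pred B1: · stop@B1
  join B3 pred B7: B7→B5→B3 stop@B1
  join B8 pred B3: B3→B1 stop@B0
  join B8 pred B4: B4→B2 stop@B0
  join B8 pred B7: B7→B5→B3→B1 stop@B0
  DF(B0)=∅
  DF(B1)={B8}
  DF(B2)={B2,B8}
  DF(B3)={B3,B8}
  DF(B4)={B2,B8}
  DF(B5)={B3,B8}
  DF(B6)=∅
  DF(B7)={B3,B8}
  DF(B8)=∅
  DF(B9)=∅

φ for r: defs {B0,B2,B5,B7,B8}
  DF⁺ = {B2,B3,B8}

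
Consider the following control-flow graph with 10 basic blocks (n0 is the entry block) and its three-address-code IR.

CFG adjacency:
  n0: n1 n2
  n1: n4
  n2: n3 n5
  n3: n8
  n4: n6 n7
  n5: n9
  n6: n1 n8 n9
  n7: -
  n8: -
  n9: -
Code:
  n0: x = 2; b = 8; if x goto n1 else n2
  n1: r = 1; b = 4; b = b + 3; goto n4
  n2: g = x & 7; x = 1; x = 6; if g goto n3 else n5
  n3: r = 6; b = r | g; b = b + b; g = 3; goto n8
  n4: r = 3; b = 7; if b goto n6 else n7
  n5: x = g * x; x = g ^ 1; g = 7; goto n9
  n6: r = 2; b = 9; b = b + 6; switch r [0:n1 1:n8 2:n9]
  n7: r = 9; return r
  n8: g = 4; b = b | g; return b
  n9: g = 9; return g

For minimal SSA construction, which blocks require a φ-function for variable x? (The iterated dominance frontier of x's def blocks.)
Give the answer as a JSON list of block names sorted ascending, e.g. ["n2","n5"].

idom tree: n1←n0 n2←n0 n3←n2 n4←n1 n5←n2 n6←n4 n7←n4 n8←n0 n9←n0
Join-block Dom:
  n1: preds {n0,n6}: {n0} ∩ {n0,n1,n4,n6} = {n0}; idom=n0
  n8: preds {n3,n6}: {n0,n2,n3} ∩ {n0,n1,n4,n6} = {n0}; idom=n0
  n9: preds {n5,n6}: {n0,n2,n5} ∩ {n0,n1,n4,n6} = {n0}; idom=n0

DF derivation:
  join n1 pred n0: · stop@n0
  join n1 pred n6: n6→n4→n1 stop@n0
  join n8 pred n3: n3→n2 stop@n0
  join n8 pred n6: n6→n4→n1 stop@n0
  join n9 pred n5: n5→n2 stop@n0
  join n9 pred n6: n6→n4→n1 stop@n0
  n0 → ∅
  n1 → {n1,n8,n9}
  n2 → {n8,n9}
  n3 → {n8}
  n4 → {n1,n8,n9}
  n5 → {n9}
  n6 → {n1,n8,n9}
  n7 → ∅
  n8 → ∅
  n9 → ∅

φ for x: defs {n0,n2,n5}
  DF⁺ = {n8,n9}

Answer: ["n8", "n9"]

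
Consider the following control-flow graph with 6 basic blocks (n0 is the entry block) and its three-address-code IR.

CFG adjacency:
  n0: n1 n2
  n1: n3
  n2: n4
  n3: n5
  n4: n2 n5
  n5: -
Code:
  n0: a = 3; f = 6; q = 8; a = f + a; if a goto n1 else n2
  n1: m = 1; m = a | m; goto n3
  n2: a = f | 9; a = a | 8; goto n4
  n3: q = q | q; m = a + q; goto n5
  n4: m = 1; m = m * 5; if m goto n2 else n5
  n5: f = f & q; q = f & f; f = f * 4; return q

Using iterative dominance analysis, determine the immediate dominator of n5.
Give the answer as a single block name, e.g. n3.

Answer: n0

Working:
idom tree: n1←n0 n2←n0 n3←n1 n4←n2 n5←n0
Join-block Dom:
  n2: preds {n0,n4}: {n0} ∩ {n0,n2,n4} = {n0}; idom=n0
  n5: preds {n3,n4}: {n0,n1,n3} ∩ {n0,n2,n4} = {n0}; idom=n0

idom(n5) = n0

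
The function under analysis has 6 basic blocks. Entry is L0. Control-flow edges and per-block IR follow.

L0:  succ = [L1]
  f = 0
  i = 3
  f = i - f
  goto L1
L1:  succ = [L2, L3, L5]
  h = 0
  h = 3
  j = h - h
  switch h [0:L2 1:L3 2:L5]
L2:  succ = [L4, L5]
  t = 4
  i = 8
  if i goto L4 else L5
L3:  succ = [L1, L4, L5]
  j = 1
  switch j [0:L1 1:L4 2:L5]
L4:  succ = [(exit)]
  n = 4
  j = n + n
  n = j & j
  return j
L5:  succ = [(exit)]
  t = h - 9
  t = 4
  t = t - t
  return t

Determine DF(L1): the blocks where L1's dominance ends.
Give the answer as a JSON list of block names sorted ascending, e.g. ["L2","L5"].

idom tree: L1←L0 L2←L1 L3←L1 L4←L1 L5←L1
Dom∩ at merges:
  L1: preds {L0,L3}: {L0} ∩ {L0,L1,L3} = {L0}; idom=L0
  L4: preds {L2,L3}: {L0,L1,L2} ∩ {L0,L1,L3} = {L0,L1}; idom=L1
  L5: preds {L1,L2,L3}: {L0,L1} ∩ {L0,L1,L2} ∩ {L0,L1,L3} = {L0,L1}; idom=L1

Frontier:
  join L1 pred L0: · stop@L0
  join L1 pred L3: L3→L1 stop@L0
  join L4 pred L2: L2 stop@L1
  join L4 pred L3: L3 stop@L1
  join L5 pred L1: · stop@L1
  join L5 pred L2: L2 stop@L1
  join L5 pred L3: L3 stop@L1
  L0: DF=∅
  L1: DF={L1}
  L2: DF={L4,L5}
  L3: DF={L1,L4,L5}
  L4: DF=∅
  L5: DF=∅

DF(L1) = ["L1"]

Answer: ["L1"]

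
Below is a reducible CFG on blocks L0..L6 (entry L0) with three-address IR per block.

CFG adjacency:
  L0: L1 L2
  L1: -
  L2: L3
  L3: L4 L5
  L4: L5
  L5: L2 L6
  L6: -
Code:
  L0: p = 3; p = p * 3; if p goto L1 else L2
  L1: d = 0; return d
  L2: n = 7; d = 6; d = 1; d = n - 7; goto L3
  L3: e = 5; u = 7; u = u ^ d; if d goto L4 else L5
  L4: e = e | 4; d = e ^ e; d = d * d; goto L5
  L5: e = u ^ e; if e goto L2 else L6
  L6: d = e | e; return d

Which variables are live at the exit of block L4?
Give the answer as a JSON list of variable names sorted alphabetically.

Block summaries:
  L0 def {p} use ∅
  L1 def {d} use ∅
  L2 def {d,n} use ∅
  L3 def {e,u} use {d}
  L4 def {d,e} use {e}
  L5 def {e} use {e,u}
  L6 def {d} use {e}

Backward fixpoint:
  live L0: ∅→∅
  live L1: ∅→∅
  live L2: ∅→{d}
  live L3: {d}→{e,u}
  live L4: {e,u}→{e,u}
  live L5: {e,u}→{e}
  live L6: {e}→∅

live-out(L4) = ["e", "u"]

Answer: ["e", "u"]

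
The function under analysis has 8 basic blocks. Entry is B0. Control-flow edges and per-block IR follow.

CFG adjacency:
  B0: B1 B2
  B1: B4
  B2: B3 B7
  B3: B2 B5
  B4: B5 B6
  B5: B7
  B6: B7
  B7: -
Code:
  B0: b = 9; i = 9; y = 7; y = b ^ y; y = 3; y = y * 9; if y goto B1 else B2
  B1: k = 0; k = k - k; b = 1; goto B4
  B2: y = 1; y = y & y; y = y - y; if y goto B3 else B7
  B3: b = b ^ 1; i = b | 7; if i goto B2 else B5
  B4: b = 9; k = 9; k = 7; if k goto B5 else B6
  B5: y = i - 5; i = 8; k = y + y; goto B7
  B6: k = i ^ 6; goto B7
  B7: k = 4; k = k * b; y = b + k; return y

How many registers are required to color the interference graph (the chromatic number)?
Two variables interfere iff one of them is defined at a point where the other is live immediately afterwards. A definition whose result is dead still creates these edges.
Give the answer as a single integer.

Per-block:
  B0: def={b,i,y} ue=∅
  B1: def={b,k} ue=∅
  B2: def={y} ue=∅
  B3: def={b,i} ue={b}
  B4: def={b,k} ue=∅
  B5: def={i,k,y} ue={i}
  B6: def={k} ue={i}
  B7: def={k,y} ue={b}

Backward fixpoint:
  live B0: ∅→{b,i}
  live B1: {i}→{i}
  live B2: {b}→{b}
  live B3: {b}→{b,i}
  live B4: {i}→{b,i}
  live B5: {b,i}→{b}
  live B6: {b,i}→{b}
  live B7: {b}→∅

Interference:
  b: {i,k,y}
  i: {b,k,y}
  k: {b,i}
  y: {b,i}

Registers:
  {b,i,k} pairwise interfere (3-clique) ⇒ χ ≥ 3
  3-colouring: R0={b}  R1={i}  R2={k,y}
  χ = 3

Answer: 3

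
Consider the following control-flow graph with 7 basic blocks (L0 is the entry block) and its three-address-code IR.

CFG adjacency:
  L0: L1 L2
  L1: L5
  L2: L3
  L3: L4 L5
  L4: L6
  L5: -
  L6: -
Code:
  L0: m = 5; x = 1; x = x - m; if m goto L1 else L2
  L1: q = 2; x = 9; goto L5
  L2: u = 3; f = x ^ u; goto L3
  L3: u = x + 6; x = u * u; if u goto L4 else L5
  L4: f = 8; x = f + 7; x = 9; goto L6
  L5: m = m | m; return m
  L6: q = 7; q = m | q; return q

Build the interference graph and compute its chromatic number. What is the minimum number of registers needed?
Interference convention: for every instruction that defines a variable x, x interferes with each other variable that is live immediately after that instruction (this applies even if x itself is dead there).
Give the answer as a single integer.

Answer: 3

Analysis:
def/use:
  L0: def={m,x} ue=∅
  L1: def={q,x} ue=∅
  L2: def={f,u} ue={x}
  L3: def={u,x} ue={x}
  L4: def={f,x} ue=∅
  L5: def={m} ue={m}
  L6: def={q} ue={m}

Backward fixpoint:
  L0 li=∅ lo={m,x}
  L1 li={m} lo={m}
  L2 li={m,x} lo={m,x}
  L3 li={m,x} lo={m}
  L4 li={m} lo={m}
  L5 li={m} lo=∅
  L6 li={m} lo=∅

Interfere edges:
  f↔{m,x}
  m↔{f,q,u,x}
  q↔{m}
  u↔{m,x}
  x↔{f,m,u}

Registers:
  {f,m,x} pairwise interfere (3-clique) ⇒ χ ≥ 3
  3-colouring: r0={m}  r1={q,x}  r2={f,u}
  χ = 3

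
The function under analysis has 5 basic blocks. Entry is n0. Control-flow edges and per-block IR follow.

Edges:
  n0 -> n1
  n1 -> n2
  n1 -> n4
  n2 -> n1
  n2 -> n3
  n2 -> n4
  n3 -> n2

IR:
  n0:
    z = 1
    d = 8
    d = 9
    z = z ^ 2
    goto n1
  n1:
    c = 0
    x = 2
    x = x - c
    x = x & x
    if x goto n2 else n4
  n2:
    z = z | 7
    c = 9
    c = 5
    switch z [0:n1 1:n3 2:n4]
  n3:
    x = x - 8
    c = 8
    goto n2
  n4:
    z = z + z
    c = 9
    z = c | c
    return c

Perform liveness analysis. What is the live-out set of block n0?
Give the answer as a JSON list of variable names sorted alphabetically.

Per-block:
  n0: {d,z} / ∅
  n1: {c,x} / ∅
  n2: {c,z} / {z}
  n3: {c,x} / {x}
  n4: {c,z} / {z}

Live sets:
  live n0: ∅→{z}
  live n1: {z}→{x,z}
  live n2: {x,z}→{x,z}
  live n3: {x,z}→{x,z}
  live n4: {z}→∅

live-out(n0) = ["z"]

Answer: ["z"]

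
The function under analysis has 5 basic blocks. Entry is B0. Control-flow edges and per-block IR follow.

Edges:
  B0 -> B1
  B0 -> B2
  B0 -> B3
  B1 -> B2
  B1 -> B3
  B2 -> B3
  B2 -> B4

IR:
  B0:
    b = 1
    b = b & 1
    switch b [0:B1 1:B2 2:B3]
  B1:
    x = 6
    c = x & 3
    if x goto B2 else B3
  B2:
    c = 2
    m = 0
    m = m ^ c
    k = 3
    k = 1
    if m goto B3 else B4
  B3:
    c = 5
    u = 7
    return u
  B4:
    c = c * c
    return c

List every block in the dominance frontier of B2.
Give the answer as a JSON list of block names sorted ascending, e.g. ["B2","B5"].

idom tree: B1←B0 B2←B0 B3←B0 B4←B2
Join-block Dom:
  B2: preds {B0,B1}: {B0} ∩ {B0,B1} = {B0}; idom=B0
  B3: preds {B0,B1,B2}: {B0} ∩ {B0,B1} ∩ {B0,B2} = {B0}; idom=B0

DF walk-up:
  join B2 pred B0: · stop@B0
  join B2 pred B1: B1 stop@B0
  join B3 pred B0: · stop@B0
  join B3 pred B1: B1 stop@B0
  join B3 pred B2: B2 stop@B0
  B0: DF=∅
  B1: DF={B2,B3}
  B2: DF={B3}
  B3: DF=∅
  B4: DF=∅

DF(B2) = ["B3"]

Answer: ["B3"]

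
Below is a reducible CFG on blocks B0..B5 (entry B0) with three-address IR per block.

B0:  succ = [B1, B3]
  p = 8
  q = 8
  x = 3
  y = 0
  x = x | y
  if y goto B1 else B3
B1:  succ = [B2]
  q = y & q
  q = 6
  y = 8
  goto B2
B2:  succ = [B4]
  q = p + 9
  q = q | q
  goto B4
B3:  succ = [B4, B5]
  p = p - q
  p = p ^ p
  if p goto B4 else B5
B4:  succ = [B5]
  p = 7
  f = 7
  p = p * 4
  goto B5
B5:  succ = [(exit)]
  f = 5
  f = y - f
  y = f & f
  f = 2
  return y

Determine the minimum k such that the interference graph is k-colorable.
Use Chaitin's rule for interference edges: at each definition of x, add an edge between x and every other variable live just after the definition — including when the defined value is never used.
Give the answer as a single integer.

Answer: 4

Analysis:
def/use:
  B0: def={p,q,x,y} ue=∅
  B1: def={q,y} ue={q,y}
  B2: def={q} ue={p}
  B3: def={p} ue={p,q}
  B4: def={f,p} ue=∅
  B5: def={f,y} ue={y}

Live sets:
  live B0: ∅→{p,q,y}
  live B1: {p,q,y}→{p,y}
  live B2: {p,y}→{y}
  live B3: {p,q,y}→{y}
  live B4: {y}→{y}
  live B5: {y}→∅

Interfere edges:
  f↔{p,y}
  p↔{f,q,x,y}
  q↔{p,x,y}
  x↔{p,q,y}
  y↔{f,p,q,x}

Colouring:
  {p,q,x,y} pairwise interfere (4-clique) ⇒ χ ≥ 4
  4-colouring: c0={p}  c1={y}  c2={f,q}  c3={x}
  χ = 4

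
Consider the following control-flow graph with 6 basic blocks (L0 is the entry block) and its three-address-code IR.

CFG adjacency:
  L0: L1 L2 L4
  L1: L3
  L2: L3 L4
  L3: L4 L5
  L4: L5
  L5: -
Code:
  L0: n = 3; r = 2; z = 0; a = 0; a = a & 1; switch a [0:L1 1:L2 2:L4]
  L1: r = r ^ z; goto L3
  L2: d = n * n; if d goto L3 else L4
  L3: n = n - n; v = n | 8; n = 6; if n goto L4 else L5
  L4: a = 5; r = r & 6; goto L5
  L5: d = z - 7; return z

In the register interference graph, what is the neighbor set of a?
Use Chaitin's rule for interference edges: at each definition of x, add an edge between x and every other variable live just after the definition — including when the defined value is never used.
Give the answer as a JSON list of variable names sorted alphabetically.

Answer: ["n", "r", "z"]

Working:
Block summaries:
  L0 def {a,n,r,z} use ∅
  L1 def {r} use {r,z}
  L2 def {d} use {n}
  L3 def {n,v} use {n}
  L4 def {a,r} use {r}
  L5 def {d} use {z}

Liveness:
  L0 li=∅ lo={n,r,z}
  L1 li={n,r,z} lo={n,r,z}
  L2 li={n,r,z} lo={n,r,z}
  L3 li={n,r,z} lo={r,z}
  L4 li={r,z} lo={z}
  L5 li={z} lo=∅

Conflict graph:
  a — {n,r,z}
  d — {n,r,z}
  n — {a,d,r,z}
  r — {a,d,n,v,z}
  v — {r,z}
  z — {a,d,n,r,v}

N(a) = ["n", "r", "z"]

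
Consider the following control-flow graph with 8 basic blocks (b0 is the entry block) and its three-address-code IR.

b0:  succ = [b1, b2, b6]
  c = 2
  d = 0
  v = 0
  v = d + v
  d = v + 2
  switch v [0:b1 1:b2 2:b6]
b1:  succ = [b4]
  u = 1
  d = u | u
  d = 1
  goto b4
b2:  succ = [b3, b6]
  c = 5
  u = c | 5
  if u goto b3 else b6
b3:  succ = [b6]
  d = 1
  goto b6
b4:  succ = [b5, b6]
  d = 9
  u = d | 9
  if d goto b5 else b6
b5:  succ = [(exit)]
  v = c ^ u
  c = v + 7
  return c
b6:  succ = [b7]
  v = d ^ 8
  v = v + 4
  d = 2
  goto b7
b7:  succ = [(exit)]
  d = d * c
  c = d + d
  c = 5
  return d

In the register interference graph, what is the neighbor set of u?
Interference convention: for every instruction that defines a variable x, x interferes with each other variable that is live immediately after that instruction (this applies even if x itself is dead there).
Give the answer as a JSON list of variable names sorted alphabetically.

Answer: ["c", "d"]

Working:
def/use:
  b0: {c,d,v} / ∅
  b1: {d,u} / ∅
  b2: {c,u} / ∅
  b3: {d} / ∅
  b4: {d,u} / ∅
  b5: {c,v} / {c,u}
  b6: {d,v} / {d}
  b7: {c,d} / {c,d}

Backward fixpoint:
  b0 li=∅ lo={c,d}
  b1 li={c} lo={c}
  b2 li={d} lo={c,d}
  b3 li={c} lo={c,d}
  b4 li={c} lo={c,d,u}
  b5 li={c,u} lo=∅
  b6 li={c,d} lo={c,d}
  b7 li={c,d} lo=∅

Conflict graph:
  c: {d,u,v}
  d: {c,u,v}
  u: {c,d}
  v: {c,d}

N(u) = ["c", "d"]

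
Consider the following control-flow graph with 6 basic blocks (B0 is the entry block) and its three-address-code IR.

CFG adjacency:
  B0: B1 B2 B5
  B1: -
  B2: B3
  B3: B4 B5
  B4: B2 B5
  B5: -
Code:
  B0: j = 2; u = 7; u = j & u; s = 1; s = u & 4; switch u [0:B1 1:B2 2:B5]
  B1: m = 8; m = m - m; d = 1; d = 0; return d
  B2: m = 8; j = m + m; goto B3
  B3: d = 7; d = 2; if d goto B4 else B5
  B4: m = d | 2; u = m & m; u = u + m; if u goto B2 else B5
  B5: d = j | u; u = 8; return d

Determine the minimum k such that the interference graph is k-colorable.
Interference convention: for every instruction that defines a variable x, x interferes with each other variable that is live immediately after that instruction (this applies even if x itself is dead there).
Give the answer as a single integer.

def/use:
  B0 def {j,s,u} use ∅
  B1 def {d,m} use ∅
  B2 def {j,m} use ∅
  B3 def {d} use ∅
  B4 def {m,u} use {d}
  B5 def {d,u} use {j,u}

Live sets:
  live B0: ∅→{j,u}
  live B1: ∅→∅
  live B2: {u}→{j,u}
  live B3: {j,u}→{d,j,u}
  live B4: {d,j}→{j,u}
  live B5: {j,u}→∅

Interference:
  d↔{j,u}
  j↔{d,m,s,u}
  m↔{j,u}
  s↔{j,u}
  u↔{d,j,m,s}

Colouring:
  clique {d,j,u} ⇒ need ≥ 3
  3-colouring: R0={j}  R1={u}  R2={d,m,s}
  χ = 3

Answer: 3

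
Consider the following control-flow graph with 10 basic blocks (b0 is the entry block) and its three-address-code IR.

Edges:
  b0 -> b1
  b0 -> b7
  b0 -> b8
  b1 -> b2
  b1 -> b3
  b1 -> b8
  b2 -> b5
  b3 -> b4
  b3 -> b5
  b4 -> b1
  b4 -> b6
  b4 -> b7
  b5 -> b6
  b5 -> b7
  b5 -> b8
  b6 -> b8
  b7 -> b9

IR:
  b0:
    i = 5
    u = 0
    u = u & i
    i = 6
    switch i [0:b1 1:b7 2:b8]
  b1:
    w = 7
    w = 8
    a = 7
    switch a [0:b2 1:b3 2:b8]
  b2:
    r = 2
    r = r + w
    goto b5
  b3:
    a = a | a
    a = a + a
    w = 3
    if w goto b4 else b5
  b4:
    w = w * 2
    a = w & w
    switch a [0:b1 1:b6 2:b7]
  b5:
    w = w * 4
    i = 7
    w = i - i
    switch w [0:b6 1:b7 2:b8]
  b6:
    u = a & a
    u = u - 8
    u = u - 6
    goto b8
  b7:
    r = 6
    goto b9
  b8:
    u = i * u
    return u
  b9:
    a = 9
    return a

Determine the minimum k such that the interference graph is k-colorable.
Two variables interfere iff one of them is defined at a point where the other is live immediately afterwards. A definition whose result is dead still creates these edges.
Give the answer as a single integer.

Answer: 4

Working:
def/use:
  b0 def {i,u} use ∅
  b1 def {a,w} use ∅
  b2 def {r} use {w}
  b3 def {a,w} use {a}
  b4 def {a,w} use {w}
  b5 def {i,w} use {w}
  b6 def {u} use {a}
  b7 def {r} use ∅
  b8 def {u} use {i,u}
  b9 def {a} use ∅

Liveness:
  b0 li=∅ lo={i,u}
  b1 li={i,u} lo={a,i,u,w}
  b2 li={a,u,w} lo={a,u,w}
  b3 li={a,i,u} lo={a,i,u,w}
  b4 li={i,u,w} lo={a,i,u}
  b5 li={a,u,w} lo={a,i,u}
  b6 li={a,i} lo={i,u}
  b7 li=∅ lo=∅
  b8 li={i,u} lo=∅
  b9 li=∅ lo=∅

Conflict graph:
  a: {i,r,u,w}
  i: {a,u,w}
  r: {a,u,w}
  u: {a,i,r,w}
  w: {a,i,r,u}

Registers:
  lower bound: {a,i,u,w} mutually conflict ⇒ χ ≥ 4
  assign a→r0 i→r3 r→r3 u→r1 w→r2 — no edge inside a register ⇒ χ ≤ 4
  χ = 4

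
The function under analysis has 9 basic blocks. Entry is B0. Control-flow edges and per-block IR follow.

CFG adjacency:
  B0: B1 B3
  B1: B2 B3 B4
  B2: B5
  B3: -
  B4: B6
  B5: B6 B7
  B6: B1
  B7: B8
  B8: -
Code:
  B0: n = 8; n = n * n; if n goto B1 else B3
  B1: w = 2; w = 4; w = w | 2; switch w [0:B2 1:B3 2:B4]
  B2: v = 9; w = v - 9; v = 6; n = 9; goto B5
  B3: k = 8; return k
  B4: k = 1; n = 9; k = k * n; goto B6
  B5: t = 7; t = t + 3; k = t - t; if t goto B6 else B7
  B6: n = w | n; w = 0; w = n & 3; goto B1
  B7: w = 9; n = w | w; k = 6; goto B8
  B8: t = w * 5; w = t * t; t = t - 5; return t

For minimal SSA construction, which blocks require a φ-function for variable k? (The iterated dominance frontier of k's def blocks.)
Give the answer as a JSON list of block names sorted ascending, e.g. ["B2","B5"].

Answer: ["B1", "B3", "B6"]

Analysis:
idom tree: B1←B0 B2←B1 B3←B0 B4←B1 B5←B2 B6←B1 B7←B5 B8←B7
Dom∩ at merges:
  B1: preds {B0,B6}: {B0} ∩ {B0,B1,B6} = {B0}; idom=B0
  B3: preds {B0,B1}: {B0} ∩ {B0,B1} = {B0}; idom=B0
  B6: preds {B4,B5}: {B0,B1,B4} ∩ {B0,B1,B2,B5} = {B0,B1}; idom=B1

Frontier:
  B1←B0: walk · to B0
  B1←B6: walk B6→B1 to B0
  B3←B0: walk · to B0
  B3←B1: walk B1 to B0
  B6←B4: walk B4 to B1
  B6←B5: walk B5→B2 to B1
  DF(B0)=∅
  DF(B1)={B1,B3}
  DF(B2)={B6}
  DF(B3)=∅
  DF(B4)={B6}
  DF(B5)={B6}
  DF(B6)={B1}
  DF(B7)=∅
  DF(B8)=∅

φ for k: defs {B3,B4,B5,B7}
  DF⁺ = {B1,B3,B6}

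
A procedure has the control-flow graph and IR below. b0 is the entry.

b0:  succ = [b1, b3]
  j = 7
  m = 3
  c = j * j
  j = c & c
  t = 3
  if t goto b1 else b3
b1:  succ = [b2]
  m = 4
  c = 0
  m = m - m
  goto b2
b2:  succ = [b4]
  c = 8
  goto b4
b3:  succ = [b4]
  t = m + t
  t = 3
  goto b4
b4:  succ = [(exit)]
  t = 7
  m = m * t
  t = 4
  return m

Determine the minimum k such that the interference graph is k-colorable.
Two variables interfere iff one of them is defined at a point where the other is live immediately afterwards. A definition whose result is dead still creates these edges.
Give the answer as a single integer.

def/use:
  b0 def {c,j,m,t} use ∅
  b1 def {c,m} use ∅
  b2 def {c} use ∅
  b3 def {t} use {m,t}
  b4 def {m,t} use {m}

Backward fixpoint:
  b0 li=∅ lo={m,t}
  b1 li=∅ lo={m}
  b2 li={m} lo={m}
  b3 li={m,t} lo={m}
  b4 li={m} lo=∅

Interference:
  c — {m}
  j — {m}
  m — {c,j,t}
  t — {m}

Colouring:
  {c,m} pairwise interfere (2-clique) ⇒ χ ≥ 2
  assign c→r1 j→r1 m→r0 t→r1 — no edge inside a register ⇒ χ ≤ 2
  χ = 2

Answer: 2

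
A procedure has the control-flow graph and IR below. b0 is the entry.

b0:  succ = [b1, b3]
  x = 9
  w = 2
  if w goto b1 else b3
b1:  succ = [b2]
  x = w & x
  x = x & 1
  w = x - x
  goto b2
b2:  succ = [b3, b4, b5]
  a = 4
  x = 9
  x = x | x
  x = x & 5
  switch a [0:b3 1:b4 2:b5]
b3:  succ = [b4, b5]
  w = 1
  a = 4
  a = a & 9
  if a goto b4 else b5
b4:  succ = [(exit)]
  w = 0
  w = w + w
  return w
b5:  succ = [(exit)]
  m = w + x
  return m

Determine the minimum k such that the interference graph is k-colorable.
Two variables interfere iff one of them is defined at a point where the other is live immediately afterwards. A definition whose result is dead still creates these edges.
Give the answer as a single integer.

Per-block:
  b0 def {w,x} use ∅
  b1 def {w,x} use {w,x}
  b2 def {a,x} use ∅
  b3 def {a,w} use ∅
  b4 def {w} use ∅
  b5 def {m} use {w,x}

Live sets:
  live b0: ∅→{w,x}
  live b1: {w,x}→{w}
  live b2: {w}→{w,x}
  live b3: {x}→{w,x}
  live b4: ∅→∅
  live b5: {w,x}→∅

Interference:
  a↔{w,x}
  m↔∅
  w↔{a,x}
  x↔{a,w}

Registers:
  {a,w,x} pairwise interfere (3-clique) ⇒ χ ≥ 3
  3-colouring: R0={a,m}  R1={w}  R2={x}
  χ = 3

Answer: 3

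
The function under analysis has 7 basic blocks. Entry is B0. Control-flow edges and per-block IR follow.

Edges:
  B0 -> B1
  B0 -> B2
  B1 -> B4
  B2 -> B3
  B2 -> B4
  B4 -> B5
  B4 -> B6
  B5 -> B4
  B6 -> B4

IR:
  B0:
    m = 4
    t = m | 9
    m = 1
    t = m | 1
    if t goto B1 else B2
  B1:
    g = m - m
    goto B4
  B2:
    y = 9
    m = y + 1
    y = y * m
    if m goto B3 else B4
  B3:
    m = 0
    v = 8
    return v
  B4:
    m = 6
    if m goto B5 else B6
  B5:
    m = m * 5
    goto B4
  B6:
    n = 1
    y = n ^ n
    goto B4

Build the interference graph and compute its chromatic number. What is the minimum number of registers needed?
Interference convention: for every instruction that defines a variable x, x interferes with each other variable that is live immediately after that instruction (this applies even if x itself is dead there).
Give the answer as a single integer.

Answer: 2

Analysis:
Block summaries:
  B0: def={m,t} ue=∅
  B1: def={g} ue={m}
  B2: def={m,y} ue=∅
  B3: def={m,v} ue=∅
  B4: def={m} ue=∅
  B5: def={m} ue={m}
  B6: def={n,y} ue=∅

Live sets:
  B0: in=∅ out={m}
  B1: in={m} out=∅
  B2: in=∅ out=∅
  B3: in=∅ out=∅
  B4: in=∅ out={m}
  B5: in={m} out=∅
  B6: in=∅ out=∅

Conflict graph:
  g — ∅
  m — {t,y}
  n — ∅
  t — {m}
  v — ∅
  y — {m}

Chromatic number:
  clique {m,t} ⇒ need ≥ 2
  assign g→r0 m→r0 n→r0 t→r1 v→r0 y→r1 — no edge inside a register ⇒ χ ≤ 2
  χ = 2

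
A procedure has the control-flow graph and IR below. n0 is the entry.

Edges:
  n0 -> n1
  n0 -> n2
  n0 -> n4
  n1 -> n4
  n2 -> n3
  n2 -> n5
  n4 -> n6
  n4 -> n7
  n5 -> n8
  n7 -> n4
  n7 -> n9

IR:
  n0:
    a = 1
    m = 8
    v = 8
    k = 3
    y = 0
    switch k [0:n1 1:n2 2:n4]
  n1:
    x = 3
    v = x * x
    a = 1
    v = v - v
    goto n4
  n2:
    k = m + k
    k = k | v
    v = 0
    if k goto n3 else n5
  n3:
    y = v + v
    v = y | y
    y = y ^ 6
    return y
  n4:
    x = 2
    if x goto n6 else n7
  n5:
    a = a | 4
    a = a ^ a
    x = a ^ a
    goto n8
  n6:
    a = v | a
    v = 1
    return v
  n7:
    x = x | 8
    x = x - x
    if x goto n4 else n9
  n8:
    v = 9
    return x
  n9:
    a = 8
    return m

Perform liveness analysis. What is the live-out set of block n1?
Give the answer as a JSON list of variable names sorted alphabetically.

Answer: ["a", "m", "v"]

Derivation:
def/use:
  n0: def={a,k,m,v,y} ue=∅
  n1: def={a,v,x} ue=∅
  n2: def={k,v} ue={k,m,v}
  n3: def={v,y} ue={v}
  n4: def={x} ue=∅
  n5: def={a,x} ue={a}
  n6: def={a,v} ue={a,v}
  n7: def={x} ue={x}
  n8: def={v} ue={x}
  n9: def={a} ue={m}

Backward fixpoint:
  live n0: ∅→{a,k,m,v}
  live n1: {m}→{a,m,v}
  live n2: {a,k,m,v}→{a,v}
  live n3: {v}→∅
  live n4: {a,m,v}→{a,m,v,x}
  live n5: {a}→{x}
  live n6: {a,v}→∅
  live n7: {a,m,v,x}→{a,m,v}
  live n8: {x}→∅
  live n9: {m}→∅

live-out(n1) = ["a", "m", "v"]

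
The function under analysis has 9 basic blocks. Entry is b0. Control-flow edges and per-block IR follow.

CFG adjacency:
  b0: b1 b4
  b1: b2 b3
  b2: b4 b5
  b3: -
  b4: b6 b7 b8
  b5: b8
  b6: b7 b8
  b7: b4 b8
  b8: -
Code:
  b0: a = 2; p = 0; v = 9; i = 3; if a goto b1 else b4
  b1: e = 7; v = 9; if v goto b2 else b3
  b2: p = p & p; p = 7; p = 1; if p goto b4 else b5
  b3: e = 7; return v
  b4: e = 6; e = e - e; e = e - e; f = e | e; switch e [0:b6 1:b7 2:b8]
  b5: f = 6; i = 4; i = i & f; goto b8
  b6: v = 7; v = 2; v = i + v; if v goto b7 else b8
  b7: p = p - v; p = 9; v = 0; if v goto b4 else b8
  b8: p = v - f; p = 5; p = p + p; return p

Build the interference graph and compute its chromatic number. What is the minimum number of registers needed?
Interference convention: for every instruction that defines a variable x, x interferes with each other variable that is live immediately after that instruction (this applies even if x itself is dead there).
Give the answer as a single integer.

Per-block:
  b0: {a,i,p,v} / ∅
  b1: {e,v} / ∅
  b2: {p} / {p}
  b3: {e} / {v}
  b4: {e,f} / ∅
  b5: {f,i} / ∅
  b6: {v} / {i}
  b7: {p,v} / {p,v}
  b8: {p} / {f,v}

Backward fixpoint:
  b0 li=∅ lo={i,p,v}
  b1 li={i,p} lo={i,p,v}
  b2 li={i,p,v} lo={i,p,v}
  b3 li={v} lo=∅
  b4 li={i,p,v} lo={f,i,p,v}
  b5 li={v} lo={f,v}
  b6 li={f,i,p} lo={f,i,p,v}
  b7 li={f,i,p,v} lo={f,i,p,v}
  b8 li={f,v} lo=∅

Conflict graph:
  a: {i,p,v}
  e: {f,i,p,v}
  f: {e,i,p,v}
  i: {a,e,f,p,v}
  p: {a,e,f,i,v}
  v: {a,e,f,i,p}

Colouring:
  clique {e,f,i,p,v} ⇒ need ≥ 5
  assign a→R3 e→R3 f→R4 i→R0 p→R1 v→R2 — no edge inside a register ⇒ χ ≤ 5
  χ = 5

Answer: 5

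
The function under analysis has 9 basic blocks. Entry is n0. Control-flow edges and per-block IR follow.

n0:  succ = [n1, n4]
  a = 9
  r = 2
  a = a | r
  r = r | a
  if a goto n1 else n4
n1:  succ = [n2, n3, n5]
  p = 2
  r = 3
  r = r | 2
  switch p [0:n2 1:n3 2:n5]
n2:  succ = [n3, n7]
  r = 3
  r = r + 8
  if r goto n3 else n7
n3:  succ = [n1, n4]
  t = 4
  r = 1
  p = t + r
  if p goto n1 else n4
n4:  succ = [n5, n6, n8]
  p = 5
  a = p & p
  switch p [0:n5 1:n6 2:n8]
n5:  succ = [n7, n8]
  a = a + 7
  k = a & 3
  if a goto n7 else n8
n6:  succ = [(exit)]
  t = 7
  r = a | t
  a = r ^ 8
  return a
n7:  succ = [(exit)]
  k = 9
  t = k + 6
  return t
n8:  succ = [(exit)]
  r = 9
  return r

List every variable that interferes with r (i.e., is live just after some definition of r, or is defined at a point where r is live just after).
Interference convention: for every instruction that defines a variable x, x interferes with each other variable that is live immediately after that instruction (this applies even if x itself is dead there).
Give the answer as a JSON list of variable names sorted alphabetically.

Answer: ["a", "p", "t"]

Working:
Per-block:
  n0: def={a,r} ue=∅
  n1: def={p,r} ue=∅
  n2: def={r} ue=∅
  n3: def={p,r,t} ue=∅
  n4: def={a,p} ue=∅
  n5: def={a,k} ue={a}
  n6: def={a,r,t} ue={a}
  n7: def={k,t} ue=∅
  n8: def={r} ue=∅

Liveness:
  n0: in=∅ out={a}
  n1: in={a} out={a}
  n2: in={a} out={a}
  n3: in={a} out={a}
  n4: in=∅ out={a}
  n5: in={a} out=∅
  n6: in={a} out=∅
  n7: in=∅ out=∅
  n8: in=∅ out=∅

Conflict graph:
  a↔{k,p,r,t}
  k↔{a}
  p↔{a,r}
  r↔{a,p,t}
  t↔{a,r}

N(r) = ["a", "p", "t"]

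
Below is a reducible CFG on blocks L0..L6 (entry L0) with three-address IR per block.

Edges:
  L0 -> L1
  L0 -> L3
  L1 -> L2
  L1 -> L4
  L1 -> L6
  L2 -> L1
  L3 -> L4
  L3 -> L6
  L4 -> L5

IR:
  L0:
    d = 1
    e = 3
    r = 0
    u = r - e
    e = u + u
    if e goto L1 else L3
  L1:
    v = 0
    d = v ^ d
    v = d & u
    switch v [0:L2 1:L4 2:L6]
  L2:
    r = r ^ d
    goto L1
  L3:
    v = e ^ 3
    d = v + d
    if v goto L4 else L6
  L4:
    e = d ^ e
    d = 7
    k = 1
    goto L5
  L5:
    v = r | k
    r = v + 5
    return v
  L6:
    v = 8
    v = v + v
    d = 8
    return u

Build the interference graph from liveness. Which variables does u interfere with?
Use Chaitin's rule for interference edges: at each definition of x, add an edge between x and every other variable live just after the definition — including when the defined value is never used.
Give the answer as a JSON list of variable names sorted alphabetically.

Block summaries:
  L0 def {d,e,r,u} use ∅
  L1 def {d,v} use {d,u}
  L2 def {r} use {d,r}
  L3 def {d,v} use {d,e}
  L4 def {d,e,k} use {d,e}
  L5 def {r,v} use {k,r}
  L6 def {d,v} use {u}

Backward fixpoint:
  L0 li=∅ lo={d,e,r,u}
  L1 li={d,e,r,u} lo={d,e,r,u}
  L2 li={d,e,r,u} lo={d,e,r,u}
  L3 li={d,e,r,u} lo={d,e,r,u}
  L4 li={d,e,r} lo={k,r}
  L5 li={k,r} lo=∅
  L6 li={u} lo=∅

Interfere edges:
  d — {e,r,u,v}
  e — {d,r,u,v}
  k — {r}
  r — {d,e,k,u,v}
  u — {d,e,r,v}
  v — {d,e,r,u}

N(u) = ["d", "e", "r", "v"]

Answer: ["d", "e", "r", "v"]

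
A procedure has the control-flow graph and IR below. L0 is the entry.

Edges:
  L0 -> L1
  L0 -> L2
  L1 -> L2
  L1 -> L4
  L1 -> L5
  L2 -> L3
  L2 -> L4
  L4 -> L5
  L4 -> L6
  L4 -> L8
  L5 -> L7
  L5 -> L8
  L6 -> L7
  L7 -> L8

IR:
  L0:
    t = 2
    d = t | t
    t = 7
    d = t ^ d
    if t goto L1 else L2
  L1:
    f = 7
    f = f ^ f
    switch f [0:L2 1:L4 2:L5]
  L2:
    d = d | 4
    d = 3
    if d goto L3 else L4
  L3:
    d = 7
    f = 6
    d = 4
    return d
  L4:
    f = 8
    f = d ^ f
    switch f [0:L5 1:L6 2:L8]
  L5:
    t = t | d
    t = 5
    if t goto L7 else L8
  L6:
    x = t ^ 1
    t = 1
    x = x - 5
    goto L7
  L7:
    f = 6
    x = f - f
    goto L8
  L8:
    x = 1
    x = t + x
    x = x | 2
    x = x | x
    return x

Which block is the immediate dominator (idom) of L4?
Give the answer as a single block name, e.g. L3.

Answer: L0

Derivation:
idom tree: L1←L0 L2←L0 L3←L2 L4←L0 L5←L0 L6←L4 L7←L0 L8←L0
Join-block Dom:
  L2: preds {L0,L1}: {L0} ∩ {L0,L1} = {L0}; idom=L0
  L4: preds {L1,L2}: {L0,L1} ∩ {L0,L2} = {L0}; idom=L0
  L5: preds {L1,L4}: {L0,L1} ∩ {L0,L4} = {L0}; idom=L0
  L7: preds {L5,L6}: {L0,L5} ∩ {L0,L4,L6} = {L0}; idom=L0
  L8: preds {L4,L5,L7}: {L0,L4} ∩ {L0,L5} ∩ {L0,L7} = {L0}; idom=L0

idom(L4) = L0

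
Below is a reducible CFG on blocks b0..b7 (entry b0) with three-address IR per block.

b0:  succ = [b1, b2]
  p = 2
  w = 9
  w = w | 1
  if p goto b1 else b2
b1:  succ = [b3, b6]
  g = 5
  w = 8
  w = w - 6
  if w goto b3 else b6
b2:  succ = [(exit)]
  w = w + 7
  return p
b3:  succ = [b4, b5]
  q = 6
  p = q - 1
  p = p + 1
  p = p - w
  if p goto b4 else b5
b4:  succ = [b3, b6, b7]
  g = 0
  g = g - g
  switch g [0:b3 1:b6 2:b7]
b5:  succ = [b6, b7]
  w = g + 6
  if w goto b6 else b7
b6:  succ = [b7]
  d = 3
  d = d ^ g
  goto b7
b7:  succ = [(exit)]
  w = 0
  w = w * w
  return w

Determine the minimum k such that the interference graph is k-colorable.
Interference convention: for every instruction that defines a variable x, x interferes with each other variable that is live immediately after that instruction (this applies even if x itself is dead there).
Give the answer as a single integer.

Answer: 3

Derivation:
Block summaries:
  b0: def={p,w} ue=∅
  b1: def={g,w} ue=∅
  b2: def={w} ue={p,w}
  b3: def={p,q} ue={w}
  b4: def={g} ue=∅
  b5: def={w} ue={g}
  b6: def={d} ue={g}
  b7: def={w} ue=∅

Live sets:
  live b0: ∅→{p,w}
  live b1: ∅→{g,w}
  live b2: {p,w}→∅
  live b3: {g,w}→{g,w}
  live b4: {w}→{g,w}
  live b5: {g}→{g}
  live b6: {g}→∅
  live b7: ∅→∅

Interference:
  d↔{g}
  g↔{d,p,q,w}
  p↔{g,w}
  q↔{g,w}
  w↔{g,p,q}

Colouring:
  {g,p,w} pairwise interfere (3-clique) ⇒ χ ≥ 3
  3-colouring: c0={g}  c1={d,w}  c2={p,q}
  χ = 3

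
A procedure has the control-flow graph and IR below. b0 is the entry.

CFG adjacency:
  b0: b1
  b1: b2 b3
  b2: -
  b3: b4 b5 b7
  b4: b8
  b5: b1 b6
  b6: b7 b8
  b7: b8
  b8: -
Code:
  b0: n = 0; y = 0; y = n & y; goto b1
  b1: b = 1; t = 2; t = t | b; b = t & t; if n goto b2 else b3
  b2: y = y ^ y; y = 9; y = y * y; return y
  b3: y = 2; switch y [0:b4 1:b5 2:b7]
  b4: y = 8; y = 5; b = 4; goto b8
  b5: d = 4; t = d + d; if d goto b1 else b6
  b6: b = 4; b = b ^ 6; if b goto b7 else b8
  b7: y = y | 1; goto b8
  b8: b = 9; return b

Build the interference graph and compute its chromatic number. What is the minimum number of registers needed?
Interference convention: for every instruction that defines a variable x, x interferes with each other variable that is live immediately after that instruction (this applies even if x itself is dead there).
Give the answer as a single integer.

Per-block:
  b0 def {n,y} use ∅
  b1 def {b,t} use {n}
  b2 def {y} use {y}
  b3 def {y} use ∅
  b4 def {b,y} use ∅
  b5 def {d,t} use ∅
  b6 def {b} use ∅
  b7 def {y} use {y}
  b8 def {b} use ∅

Liveness:
  b0: in=∅ out={n,y}
  b1: in={n,y} out={n,y}
  b2: in={y} out=∅
  b3: in={n} out={n,y}
  b4: in=∅ out=∅
  b5: in={n,y} out={n,y}
  b6: in={y} out={y}
  b7: in={y} out=∅
  b8: in=∅ out=∅

Interference:
  b↔{n,t,y}
  d↔{n,t,y}
  n↔{b,d,t,y}
  t↔{b,d,n,y}
  y↔{b,d,n,t}

Colouring:
  lower bound: {b,n,t,y} mutually conflict ⇒ χ ≥ 4
  4-colouring: R0={n}  R1={t}  R2={y}  R3={b,d}
  χ = 4

Answer: 4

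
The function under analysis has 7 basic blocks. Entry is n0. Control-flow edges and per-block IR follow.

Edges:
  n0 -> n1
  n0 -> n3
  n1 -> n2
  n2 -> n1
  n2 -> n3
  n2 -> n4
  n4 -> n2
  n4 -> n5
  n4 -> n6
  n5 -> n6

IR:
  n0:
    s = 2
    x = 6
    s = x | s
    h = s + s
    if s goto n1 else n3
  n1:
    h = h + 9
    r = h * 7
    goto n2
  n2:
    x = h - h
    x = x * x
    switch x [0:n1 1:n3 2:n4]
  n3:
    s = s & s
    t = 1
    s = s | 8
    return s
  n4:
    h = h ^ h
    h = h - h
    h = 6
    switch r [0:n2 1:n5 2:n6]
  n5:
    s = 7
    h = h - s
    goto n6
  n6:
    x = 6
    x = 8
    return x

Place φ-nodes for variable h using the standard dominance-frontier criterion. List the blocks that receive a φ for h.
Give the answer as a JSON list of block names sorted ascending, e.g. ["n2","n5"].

Answer: ["n1", "n2", "n3", "n6"]

Derivation:
idom tree: n1←n0 n2←n1 n3←n0 n4←n2 n5←n4 n6←n4
Dom at joins:
  n1: preds {n0,n2}: {n0} ∩ {n0,n1,n2} = {n0}; idom=n0
  n2: preds {n1,n4}: {n0,n1} ∩ {n0,n1,n2,n4} = {n0,n1}; idom=n1
  n3: preds {n0,n2}: {n0} ∩ {n0,n1,n2} = {n0}; idom=n0
  n6: preds {n4,n5}: {n0,n1,n2,n4} ∩ {n0,n1,n2,n4,n5} = {n0,n1,n2,n4}; idom=n4

DF walk-up:
  join n1 pred n0: · stop@n0
  join n1 pred n2: n2→n1 stop@n0
  join n2 pred n1: · stop@n1
  join n2 pred n4: n4→n2 stop@n1
  join n3 pred n0: · stop@n0
  join n3 pred n2: n2→n1 stop@n0
  join n6 pred n4: · stop@n4
  join n6 pred n5: n5 stop@n4
  n0 → ∅
  n1 → {n1,n3}
  n2 → {n1,n2,n3}
  n3 → ∅
  n4 → {n2}
  n5 → {n6}
  n6 → ∅

φ for h: defs {n0,n1,n4,n5}
  DF⁺ = {n1,n2,n3,n6}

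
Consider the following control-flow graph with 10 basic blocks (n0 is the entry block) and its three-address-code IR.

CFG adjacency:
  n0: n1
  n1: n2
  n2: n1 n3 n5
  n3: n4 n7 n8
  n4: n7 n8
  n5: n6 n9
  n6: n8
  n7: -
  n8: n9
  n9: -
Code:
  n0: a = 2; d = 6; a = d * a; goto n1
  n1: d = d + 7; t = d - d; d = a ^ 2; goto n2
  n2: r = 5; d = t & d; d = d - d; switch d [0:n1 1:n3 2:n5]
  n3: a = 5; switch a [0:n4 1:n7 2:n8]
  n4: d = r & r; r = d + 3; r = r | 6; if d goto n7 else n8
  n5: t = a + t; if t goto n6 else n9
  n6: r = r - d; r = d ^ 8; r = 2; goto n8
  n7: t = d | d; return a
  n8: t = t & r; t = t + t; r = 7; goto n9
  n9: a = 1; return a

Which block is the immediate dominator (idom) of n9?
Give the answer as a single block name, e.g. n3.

Answer: n2

Analysis:
idom tree: n1←n0 n2←n1 n3←n2 n4←n3 n5←n2 n6←n5 n7←n3 n8←n2 n9←n2
Join-block Dom:
  n1: preds {n0,n2}: {n0} ∩ {n0,n1,n2} = {n0}; idom=n0
  n7: preds {n3,n4}: {n0,n1,n2,n3} ∩ {n0,n1,n2,n3,n4} = {n0,n1,n2,n3}; idom=n3
  n8: preds {n3,n4,n6}: {n0,n1,n2,n3} ∩ {n0,n1,n2,n3,n4} ∩ {n0,n1,n2,n5,n6} = {n0,n1,n2}; idom=n2
  n9: preds {n5,n8}: {n0,n1,n2,n5} ∩ {n0,n1,n2,n8} = {n0,n1,n2}; idom=n2

idom(n9) = n2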